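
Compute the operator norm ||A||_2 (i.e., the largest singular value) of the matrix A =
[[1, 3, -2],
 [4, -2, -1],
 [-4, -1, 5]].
||A||_2 ≈ 7.6309 (= sqrt(largest eigenvalue of A^T A))

||A||_2 = sigma_max(A) = sqrt(lambda_max(A^T A)). Form the symmetric matrix M = A^T A =
[[33, -1, -26],
 [-1, 14, -9],
 [-26, -9, 30]].
Its characteristic polynomial (trace, sum of principal 2x2 minors, determinant of M give the coefficients) is
  p(λ) = det(λ I - M) = λ^3 - 77λ^2 + 1114λ - 1225.
No integer candidate from the rational root theorem (±divisors of 1225) is a root, so the roots are irrational. The cubic discriminant is Δ = 1441863433 > 0, so there are three distinct real roots. p(1) = -187 and p(2) = 703 have opposite signs, so a root lies in (1, 2); Newton's method refines it to λ ≈ 1.1972. p(17) = 373 and p(18) = -289 have opposite signs, so a root lies in (17, 18); Newton's method refines it to λ ≈ 17.5725. p(58) = -529 and p(59) = 1843 have opposite signs, so a root lies in (58, 59); Newton's method refines it to λ ≈ 58.2304. Check (Vieta): the three roots sum to 77, matching tr M = 77.
So the eigenvalues of A^T A are ≈ 1.1972, 17.5725, 58.2304 (all ≥ 0, as they must be for A^T A). The largest is λ_max ≈ 58.2304, hence ||A||_2 = sqrt(λ_max) ≈ 7.6309.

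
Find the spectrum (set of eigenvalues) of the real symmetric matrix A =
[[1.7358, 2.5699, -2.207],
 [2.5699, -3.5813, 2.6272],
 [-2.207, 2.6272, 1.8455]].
sigma(A) ≈ {-6, 2, 4}

A is real symmetric, so its spectrum consists of real eigenvalues. Expanding the characteristic polynomial of the displayed matrix gives
  det(λ I - A) = p(λ) = λ^3 + (0)λ^2 + (-28)λ + (48).
Solving p(λ) = 0 yields eigenvalues ≈ -6, 2, 4. (A is shown rounded to 4 decimals, so these recover the underlying integer eigenvalues to within that precision.)
Verification: the trace of A = 0 equals the sum of eigenvalues 0, and det(A) ≈ -47.9994 matches the eigenvalue product -48.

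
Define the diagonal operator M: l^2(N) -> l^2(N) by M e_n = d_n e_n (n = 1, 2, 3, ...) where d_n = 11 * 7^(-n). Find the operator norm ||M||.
||M|| = 11/7 (attained at n = 1)

For M diagonal, ||M|| = sup_n |d_n|. The sequence d_n = 11 * 7^(-n) is positive and strictly decreasing (ratio 7^(-1) < 1), so the supremum is d_1 = 11/7. Hence ||M|| = 11/7.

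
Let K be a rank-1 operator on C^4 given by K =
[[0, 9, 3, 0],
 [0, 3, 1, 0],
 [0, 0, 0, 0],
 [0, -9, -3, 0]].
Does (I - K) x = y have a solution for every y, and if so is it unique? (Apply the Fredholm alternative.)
(I - K) is invertible (det(I - K) = -2 ≠ 0), so for every y in C^4 the equation (I - K) x = y has a unique solution.

K has rank 1, so it is an outer product K = u v^T: every row of K is a multiple of one row vector. Reading off the entries, u = (-3, -1, 0, 3) and v = (0, -3, -1, 0) (row i of K equals u_i·v^T). A rank-one matrix u v^T satisfies K u = u (v·u) and kills the (3)-dimensional subspace v^⊥, so its characteristic polynomial is lambda^3 (lambda - v·u) with v·u = tr K = 3. Hence the eigenvalues of I - K are 1 (multiplicity 3) and 1 - (3) = -2, so det(I - K) = -2. (Direct check: I - K =
[[1, -9, -3, 0],
 [0, -2, -1, 0],
 [0, 0, 1, 0],
 [0, 9, 3, 1]]
has determinant -2.) The finite-dimensional Fredholm alternative says: either (I - K) is invertible, or ker(I - K) ≠ {0} and then range(I - K) = ker((I - K)^*)^⊥, with dim ker(I - K) = dim ker((I - K)^*). Since det(I - K) ≠ 0, 1 is not an eigenvalue of K and ker(I - K) = {0}, so we are in the first case: for every y there is a unique x = (I - K)^(-1) y. Explicitly, by the Sherman–Morrison formula, (I - u v^T)^(-1) = I + u v^T/(1 - v·u), i.e. (I - K)^(-1) = I + K/(-2).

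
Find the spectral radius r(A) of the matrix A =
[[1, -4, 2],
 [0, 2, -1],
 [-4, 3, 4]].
r(A) ≈ 4.6594

The eigenvalues of A are the roots of its characteristic polynomial. With M = A (coefficients from the trace, the sum of principal 2x2 minors, and det A):
  p(λ) = det(λ I - M) = λ^3 - 7λ^2 + 25λ - 11.
No integer candidate from the rational root theorem (±divisors of 11) is a root, so the roots are irrational. The cubic discriminant is Δ = -15584 < 0, so there is one real root and a complex-conjugate pair. p(0) = -11 and p(1) = 8 have opposite signs, so a root lies in (0, 1); Newton's method refines it to λ ≈ 0.5067. Dividing out (λ - (0.5067)) leaves approximately λ^2 - 6.4933λ + 21.71. For λ^2 - 6.4933λ + 21.71 the discriminant is -44.6767. It is negative, so the remaining roots are the complex-conjugate pair λ ≈ 3.2467 ± 3.342i. Their product equals the constant term, so |λ|^2 ≈ 21.71 and |λ| ≈ 4.6594.
Thus the eigenvalues (to 4 decimals) are 0.5067 (modulus 0.5067); 3.2467 ± 3.342i (modulus 4.6594). The spectral radius is the largest modulus: r(A) ≈ 4.6594. (Cross-check: r(A) ≤ ||A||_2 ≈ 6.6741; equality holds whenever A is normal, though it can also hold for some non-normal A.)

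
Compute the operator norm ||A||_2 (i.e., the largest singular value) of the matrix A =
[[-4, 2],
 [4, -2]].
||A||_2 = sqrt(40) ≈ 6.3246 (= sqrt(largest eigenvalue of A^T A))

||A||_2 = sigma_max(A) = sqrt(lambda_max(A^T A)). Form the symmetric matrix M = A^T A =
[[32, -16],
 [-16, 8]].
Its characteristic polynomial (trace, determinant of M give the coefficients) is
  p(λ) = det(λ I - M) = λ^2 - 40λ.
For λ^2 - 40λ the discriminant is 1600. It is a perfect square (40^2), so the roots are rational: λ = (40 ± 40)/2 = 40, 0.
So the eigenvalues of A^T A are ≈ 0, 40 (all ≥ 0, as they must be for A^T A). The largest is λ_max = 40, hence ||A||_2 = sqrt(λ_max) = sqrt(40) ≈ 6.3246.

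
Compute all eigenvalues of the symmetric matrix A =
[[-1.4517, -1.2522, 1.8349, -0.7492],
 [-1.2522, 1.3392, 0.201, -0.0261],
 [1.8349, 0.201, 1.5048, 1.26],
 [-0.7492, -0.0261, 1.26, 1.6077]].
sigma(A) ≈ {-3, 1, 2, 3}

A is real symmetric, so its spectrum consists of real eigenvalues. Expanding the characteristic polynomial of the displayed matrix gives
  det(λ I - A) = p(λ) = λ^4 + (-3)λ^3 + (-7)λ^2 + (27)λ + (-18).
Solving p(λ) = 0 yields eigenvalues ≈ -3, 1, 2, 3. (A is shown rounded to 4 decimals, so these recover the underlying integer eigenvalues to within that precision.)
Verification: the trace of A = 3 equals the sum of eigenvalues 3, and det(A) ≈ -17.9998 matches the eigenvalue product -18.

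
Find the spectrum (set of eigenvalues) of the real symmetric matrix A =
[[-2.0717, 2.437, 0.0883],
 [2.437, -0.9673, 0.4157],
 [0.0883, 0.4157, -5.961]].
sigma(A) ≈ {-6, -4, 1}

A is real symmetric, so its spectrum consists of real eigenvalues. Expanding the characteristic polynomial of the displayed matrix gives
  det(λ I - A) = p(λ) = λ^3 + (9)λ^2 + (14)λ + (-24.0011).
Solving p(λ) = 0 yields eigenvalues ≈ -6, -4, 1. (A is shown rounded to 4 decimals, so these recover the underlying integer eigenvalues to within that precision.)
Verification: the trace of A = -9 equals the sum of eigenvalues -9, and det(A) ≈ 24.0011 matches the eigenvalue product 24.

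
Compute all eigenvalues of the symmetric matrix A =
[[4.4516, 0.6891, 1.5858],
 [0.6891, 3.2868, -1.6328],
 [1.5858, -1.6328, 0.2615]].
sigma(A) ≈ {-1, 4, 5}

A is real symmetric, so its spectrum consists of real eigenvalues. Expanding the characteristic polynomial of the displayed matrix gives
  det(λ I - A) = p(λ) = λ^3 + (-8)λ^2 + (11)λ + (20).
Solving p(λ) = 0 yields eigenvalues ≈ -1, 4, 5. (A is shown rounded to 4 decimals, so these recover the underlying integer eigenvalues to within that precision.)
Verification: the trace of A = 8 equals the sum of eigenvalues 8, and det(A) ≈ -20.0002 matches the eigenvalue product -20.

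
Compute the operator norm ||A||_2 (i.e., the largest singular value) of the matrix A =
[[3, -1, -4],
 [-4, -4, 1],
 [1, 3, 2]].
||A||_2 ≈ 6.6245 (= sqrt(largest eigenvalue of A^T A))

||A||_2 = sigma_max(A) = sqrt(lambda_max(A^T A)). Form the symmetric matrix M = A^T A =
[[26, 16, -14],
 [16, 26, 6],
 [-14, 6, 21]].
Its characteristic polynomial (trace, sum of principal 2x2 minors, determinant of M give the coefficients) is
  p(λ) = det(λ I - M) = λ^3 - 73λ^2 + 1280λ - 100.
No integer candidate from the rational root theorem (±divisors of 100) is a root, so the roots are irrational. The cubic discriminant is Δ = 354740800 > 0, so there are three distinct real roots. p(0) = -100 and p(1) = 1108 have opposite signs, so a root lies in (0, 1); Newton's method refines it to λ ≈ 0.0785. p(29) = 16 and p(30) = -400 have opposite signs, so a root lies in (29, 30); Newton's method refines it to λ ≈ 29.0372. p(43) = -530 and p(44) = 76 have opposite signs, so a root lies in (43, 44); Newton's method refines it to λ ≈ 43.8844. Check (Vieta): the three roots sum to 73, matching tr M = 73.
So the eigenvalues of A^T A are ≈ 0.0785, 29.0372, 43.8844 (all ≥ 0, as they must be for A^T A). The largest is λ_max ≈ 43.8844, hence ||A||_2 = sqrt(λ_max) ≈ 6.6245.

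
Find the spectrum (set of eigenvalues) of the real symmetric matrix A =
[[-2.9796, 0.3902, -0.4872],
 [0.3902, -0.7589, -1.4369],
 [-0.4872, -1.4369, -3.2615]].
sigma(A) ≈ {-4, -3, 0}

A is real symmetric, so its spectrum consists of real eigenvalues. Expanding the characteristic polynomial of the displayed matrix gives
  det(λ I - A) = p(λ) = λ^3 + (7)λ^2 + (12)λ + (0).
Solving p(λ) = 0 yields eigenvalues ≈ -4, -3, 0. (A is shown rounded to 4 decimals, so these recover the underlying integer eigenvalues to within that precision.)
Verification: the trace of A = -7 equals the sum of eigenvalues -7, and det(A) ≈ 0.0000 matches the eigenvalue product 0.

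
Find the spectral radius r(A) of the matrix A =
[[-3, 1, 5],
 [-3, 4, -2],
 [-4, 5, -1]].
r(A) ≈ 4.4897

The eigenvalues of A are the roots of its characteristic polynomial. With M = A (coefficients from the trace, the sum of principal 2x2 minors, and det A):
  p(λ) = det(λ I - M) = λ^3 + 20λ + 8.
No integer candidate from the rational root theorem (±divisors of 8) is a root, so the roots are irrational. The cubic discriminant is Δ = -33728 < 0, so there is one real root and a complex-conjugate pair. p(-1) = -13 and p(0) = 8 have opposite signs, so a root lies in (-1, 0); Newton's method refines it to λ ≈ -0.3969. Dividing out (λ - (-0.3969)) leaves approximately λ^2 - 0.3969λ + 20.1575. For λ^2 - 0.3969λ + 20.1575 the discriminant is -80.4725. It is negative, so the remaining roots are the complex-conjugate pair λ ≈ 0.1984 ± 4.4853i. Their product equals the constant term, so |λ|^2 ≈ 20.1575 and |λ| ≈ 4.4897.
Thus the eigenvalues (to 4 decimals) are -0.3969 (modulus 0.3969); 0.1984 ± 4.4853i (modulus 4.4897). The spectral radius is the largest modulus: r(A) ≈ 4.4897. (Cross-check: r(A) ≤ ||A||_2 ≈ 8.567; equality holds whenever A is normal, though it can also hold for some non-normal A.)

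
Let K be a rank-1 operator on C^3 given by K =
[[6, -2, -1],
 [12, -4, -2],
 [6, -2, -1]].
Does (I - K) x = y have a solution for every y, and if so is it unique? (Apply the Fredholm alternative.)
(I - K) is singular (det(I - K) = 0, i.e. 1 ∈ sigma(K)). (I - K) x = y is solvable iff y ⊥ ker((I - K)^*) = span{(6, -2, -1)}, i.e. iff 6y_1 - 2y_2 - y_3 = 0. When solvable, the solutions are x = y + c·(1, 2, 1), c arbitrary (ker(I - K) = span{(1, 2, 1)}, dimension 1).

K has rank 1, so it is an outer product K = u v^T: every row of K is a multiple of one row vector. Reading off the entries, u = (1, 2, 1) and v = (6, -2, -1) (row i of K equals u_i·v^T). A rank-one matrix u v^T satisfies K u = u (v·u) and kills the (2)-dimensional subspace v^⊥, so its characteristic polynomial is lambda^2 (lambda - v·u) with v·u = tr K = 1. Hence the eigenvalues of I - K are 1 (multiplicity 2) and 1 - (1) = 0, so det(I - K) = 0. (Direct check: I - K =
[[-5, 2, 1],
 [-12, 5, 2],
 [-6, 2, 2]]
has determinant 0.) So 1 is an eigenvalue of K and (I - K) is not invertible. The finite-dimensional Fredholm alternative says: either (I - K) is invertible, or ker(I - K) ≠ {0} and then range(I - K) = ker((I - K)^*)^⊥, with dim ker(I - K) = dim ker((I - K)^*). We are in the second case, so we need both kernels. Kernel of I - K: (I - K) u = u - u (v·u) = u - u = 0, so ker(I - K) = span{u} = span{(1, 2, 1)} (it is exactly 1-dimensional because rank(I - K) = 2). Kernel of the adjoint: K is real, so (I - K)^* = I - K^T = I - v u^T, and (I - v u^T) v = v - v (u·v) = 0; hence ker((I - K)^*) = span{v} = span{(6, -2, -1)}. Therefore (I - K) x = y is solvable iff <y, v> = 0, i.e. iff 6y_1 - 2y_2 - y_3 = 0. When this holds, K y = u (v·y) = 0, so (I - K) y = y and x = y is a particular solution; the full solution set is the line x = y + c·u = y + c·(1, 2, 1), c ∈ C.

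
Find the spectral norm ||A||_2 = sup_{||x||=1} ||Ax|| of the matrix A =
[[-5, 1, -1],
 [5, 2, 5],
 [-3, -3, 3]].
||A||_2 ≈ 8.5839 (= sqrt(largest eigenvalue of A^T A))

||A||_2 = sigma_max(A) = sqrt(lambda_max(A^T A)). Form the symmetric matrix M = A^T A =
[[59, 14, 21],
 [14, 14, 0],
 [21, 0, 35]].
Its characteristic polynomial (trace, sum of principal 2x2 minors, determinant of M give the coefficients) is
  p(λ) = det(λ I - M) = λ^3 - 108λ^2 + 2744λ - 15876.
No integer candidate from the rational root theorem (±divisors of 15876) is a root, so the roots are irrational. The cubic discriminant is Δ = 3066209104 > 0, so there are three distinct real roots. p(8) = -324 and p(9) = 801 have opposite signs, so a root lies in (8, 9); Newton's method refines it to λ ≈ 8.2734. p(26) = 36 and p(27) = -837 have opposite signs, so a root lies in (26, 27); Newton's method refines it to λ ≈ 26.0426. p(73) = -2079 and p(74) = 996 have opposite signs, so a root lies in (73, 74); Newton's method refines it to λ ≈ 73.684. Check (Vieta): the three roots sum to 108, matching tr M = 108.
So the eigenvalues of A^T A are ≈ 8.2734, 26.0426, 73.684 (all ≥ 0, as they must be for A^T A). The largest is λ_max ≈ 73.684, hence ||A||_2 = sqrt(λ_max) ≈ 8.5839.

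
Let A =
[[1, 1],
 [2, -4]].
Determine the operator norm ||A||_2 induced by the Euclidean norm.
||A||_2 = sqrt((22 + sqrt(340))/2) ≈ 4.4966 (= sqrt(largest eigenvalue of A^T A))

||A||_2 = sigma_max(A) = sqrt(lambda_max(A^T A)). Form the symmetric matrix M = A^T A =
[[5, -7],
 [-7, 17]].
Its characteristic polynomial (trace, determinant of M give the coefficients) is
  p(λ) = det(λ I - M) = λ^2 - 22λ + 36.
For λ^2 - 22λ + 36 the discriminant is 340. It is nonnegative but not a perfect square, so the roots are real and irrational: λ = (22 ± sqrt(340))/2 ≈ 20.2195, 1.7805.
So the eigenvalues of A^T A are ≈ 1.7805, 20.2195 (all ≥ 0, as they must be for A^T A). The largest is λ_max = (22 + sqrt(340))/2 ≈ 20.2195, hence ||A||_2 = sqrt(λ_max) = sqrt((22 + sqrt(340))/2) ≈ 4.4966.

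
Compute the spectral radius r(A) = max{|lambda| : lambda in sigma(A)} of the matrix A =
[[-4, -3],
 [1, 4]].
r(A) = sqrt(52)/2 ≈ 3.6056

The eigenvalues of A are the roots of its characteristic polynomial. With M = A (coefficients from the trace and determinant):
  p(λ) = det(λ I - M) = λ^2 - 13.
For λ^2 - 13 the discriminant is 52. It is nonnegative but not a perfect square, so the roots are real and irrational: λ = ± sqrt(52)/2 ≈ 3.6056, -3.6056.
Thus the eigenvalues (to 4 decimals) are 3.6056 (modulus 3.6056); -3.6056 (modulus 3.6056). The spectral radius is the largest modulus: r(A) = sqrt(52)/2 ≈ 3.6056. (Cross-check: r(A) ≤ ||A||_2 ≈ 6.1231; equality holds whenever A is normal, though it can also hold for some non-normal A.)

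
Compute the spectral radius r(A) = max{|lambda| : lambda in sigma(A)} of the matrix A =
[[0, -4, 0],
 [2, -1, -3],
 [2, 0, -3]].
r(A) = sqrt(11) ≈ 3.3166

The eigenvalues of A are the roots of its characteristic polynomial. With M = A (coefficients from the trace, the sum of principal 2x2 minors, and det A):
  p(λ) = det(λ I - M) = λ^3 + 4λ^2 + 11λ.
The constant term is 0, so λ = 0 is a root. Dividing out λ leaves p(λ) = λ(λ^2 + 4λ + 11). For λ^2 + 4λ + 11 the discriminant is -28. It is negative, so the roots are the complex-conjugate pair λ = -2 ± (sqrt(28)/2) i ≈ -2 ± 2.6458i. For a conjugate pair the product of the roots equals the constant term, so |λ|^2 = 11 and |λ| = sqrt(11) ≈ 3.3166.
Thus the eigenvalues (to 4 decimals) are -2 ± 2.6458i (modulus 3.3166); 0 (modulus 0). The spectral radius is the largest modulus: r(A) = sqrt(11) ≈ 3.3166. (Cross-check: r(A) ≤ ||A||_2 ≈ 5.2217; equality holds whenever A is normal, though it can also hold for some non-normal A.)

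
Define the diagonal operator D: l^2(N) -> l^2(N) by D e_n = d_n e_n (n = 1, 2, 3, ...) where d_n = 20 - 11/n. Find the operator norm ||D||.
||D|| = 20

For a diagonal operator on l^2 with entries d_n, ||D|| = sup_n |d_n|. Here d_1 = 9, d_2 = 29/2, ..., and d_n = 20 - 11/n increases monotonically toward 20. All terms lie in [9, 20), so |d_n| = d_n and the supremum is the limit 20, which is not attained by any individual d_n. Hence ||D|| = 20.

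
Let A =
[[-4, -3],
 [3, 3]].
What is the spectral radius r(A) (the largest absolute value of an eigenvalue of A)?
r(A) = (1 + sqrt(13))/2 ≈ 2.3028

The eigenvalues of A are the roots of its characteristic polynomial. With M = A (coefficients from the trace and determinant):
  p(λ) = det(λ I - M) = λ^2 + λ - 3.
For λ^2 + λ - 3 the discriminant is 13. It is nonnegative but not a perfect square, so the roots are real and irrational: λ = (-1 ± sqrt(13))/2 ≈ 1.3028, -2.3028.
Thus the eigenvalues (to 4 decimals) are 1.3028 (modulus 1.3028); -2.3028 (modulus 2.3028). The spectral radius is the largest modulus: r(A) = (1 + sqrt(13))/2 ≈ 2.3028. (Cross-check: r(A) ≤ ||A||_2 ≈ 6.5414; equality holds whenever A is normal, though it can also hold for some non-normal A.)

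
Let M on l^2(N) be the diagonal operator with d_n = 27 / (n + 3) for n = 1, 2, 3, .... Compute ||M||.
||M|| = 27/4 (attained at n = 1)

For M diagonal, ||M|| = sup_n |d_n| = sup_n 27/(n + 3). This is positive and strictly decreasing in n, so the supremum is attained at n = 1: d_1 = 27/(1 + 3) = 27/4. Hence ||M|| = 27/4.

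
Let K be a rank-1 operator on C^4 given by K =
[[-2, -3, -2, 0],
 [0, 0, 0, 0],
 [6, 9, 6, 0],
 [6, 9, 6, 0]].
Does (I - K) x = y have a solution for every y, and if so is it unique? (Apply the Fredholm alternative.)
(I - K) is invertible (det(I - K) = -3 ≠ 0), so for every y in C^4 the equation (I - K) x = y has a unique solution.

K has rank 1, so it is an outer product K = u v^T: every row of K is a multiple of one row vector. Reading off the entries, u = (1, 0, -3, -3) and v = (-2, -3, -2, 0) (row i of K equals u_i·v^T). A rank-one matrix u v^T satisfies K u = u (v·u) and kills the (3)-dimensional subspace v^⊥, so its characteristic polynomial is lambda^3 (lambda - v·u) with v·u = tr K = 4. Hence the eigenvalues of I - K are 1 (multiplicity 3) and 1 - (4) = -3, so det(I - K) = -3. (Direct check: I - K =
[[3, 3, 2, 0],
 [0, 1, 0, 0],
 [-6, -9, -5, 0],
 [-6, -9, -6, 1]]
has determinant -3.) The finite-dimensional Fredholm alternative says: either (I - K) is invertible, or ker(I - K) ≠ {0} and then range(I - K) = ker((I - K)^*)^⊥, with dim ker(I - K) = dim ker((I - K)^*). Since det(I - K) ≠ 0, 1 is not an eigenvalue of K and ker(I - K) = {0}, so we are in the first case: for every y there is a unique x = (I - K)^(-1) y. Explicitly, by the Sherman–Morrison formula, (I - u v^T)^(-1) = I + u v^T/(1 - v·u), i.e. (I - K)^(-1) = I + K/(-3).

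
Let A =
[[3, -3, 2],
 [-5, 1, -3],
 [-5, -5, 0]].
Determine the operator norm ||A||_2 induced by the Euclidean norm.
||A||_2 ≈ 8.2892 (= sqrt(largest eigenvalue of A^T A))

||A||_2 = sigma_max(A) = sqrt(lambda_max(A^T A)). Form the symmetric matrix M = A^T A =
[[59, 11, 21],
 [11, 35, -9],
 [21, -9, 13]].
Its characteristic polynomial (trace, sum of principal 2x2 minors, determinant of M give the coefficients) is
  p(λ) = det(λ I - M) = λ^3 - 107λ^2 + 2644λ - 900.
No integer candidate from the rational root theorem (±divisors of 900) is a root, so the roots are irrational. The cubic discriminant is Δ = 6253997328 > 0, so there are three distinct real roots. p(0) = -900 and p(1) = 1638 have opposite signs, so a root lies in (0, 1); Newton's method refines it to λ ≈ 0.3452. p(37) = 1098 and p(38) = -64 have opposite signs, so a root lies in (37, 38); Newton's method refines it to λ ≈ 37.9447. p(68) = -1444 and p(69) = 618 have opposite signs, so a root lies in (68, 69); Newton's method refines it to λ ≈ 68.7101. Check (Vieta): the three roots sum to 107, matching tr M = 107.
So the eigenvalues of A^T A are ≈ 0.3452, 37.9447, 68.7101 (all ≥ 0, as they must be for A^T A). The largest is λ_max ≈ 68.7101, hence ||A||_2 = sqrt(λ_max) ≈ 8.2892.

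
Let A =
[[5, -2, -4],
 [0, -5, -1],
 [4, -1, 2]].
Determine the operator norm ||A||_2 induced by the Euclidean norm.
||A||_2 ≈ 7.5929 (= sqrt(largest eigenvalue of A^T A))

||A||_2 = sigma_max(A) = sqrt(lambda_max(A^T A)). Form the symmetric matrix M = A^T A =
[[41, -14, -12],
 [-14, 30, 11],
 [-12, 11, 21]].
Its characteristic polynomial (trace, sum of principal 2x2 minors, determinant of M give the coefficients) is
  p(λ) = det(λ I - M) = λ^3 - 92λ^2 + 2260λ - 16129.
No integer candidate from the rational root theorem (±divisors of 16129) is a root, so the roots are irrational. The cubic discriminant is Δ = 160032325 > 0, so there are three distinct real roots. p(13) = -100 and p(14) = 223 have opposite signs, so a root lies in (13, 14); Newton's method refines it to λ ≈ 13.2775. p(21) = 20 and p(22) = -289 have opposite signs, so a root lies in (21, 22); Newton's method refines it to λ ≈ 21.0707. p(57) = -1024 and p(58) = 575 have opposite signs, so a root lies in (57, 58); Newton's method refines it to λ ≈ 57.6518. Check (Vieta): the three roots sum to 92, matching tr M = 92.
So the eigenvalues of A^T A are ≈ 13.2775, 21.0707, 57.6518 (all ≥ 0, as they must be for A^T A). The largest is λ_max ≈ 57.6518, hence ||A||_2 = sqrt(λ_max) ≈ 7.5929.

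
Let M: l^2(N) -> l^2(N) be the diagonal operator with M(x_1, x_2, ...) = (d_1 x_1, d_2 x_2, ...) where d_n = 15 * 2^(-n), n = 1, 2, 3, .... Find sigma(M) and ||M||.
sigma(M) = {15 * 2^(-n) : n ≥ 1} ∪ {0}; ||M|| = 15/2

A bounded diagonal operator on l^2 with diagonal entries d_n has spectrum equal to the closure of {d_n : n ≥ 1}: every d_n is an eigenvalue (with eigenvector e_n), so {d_n} ⊂ sigma(M); the spectrum is closed, so its closure is too; and for lambda not in the closure, (M - lambda I) has bounded inverse (the diagonal entries 1/(d_n - lambda) are bounded). For our sequence d_n = 15 * 2^(-n), n = 1, 2, 3, ...:
  - {d_n} = {15 * 2^(-n) : n ≥ 1}; the only limit point is 0
  - closure = {15 * 2^(-n) : n ≥ 1} ∪ {0}
For the norm: a diagonal operator has ||M|| = sup_n |d_n|. Here d_n = 15 * 2^(-n) is positive and decreasing, so sup_n |d_n| = d_1 = 15/2. So ||M|| = 15/2.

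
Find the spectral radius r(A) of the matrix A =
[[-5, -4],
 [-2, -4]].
r(A) = (9 + sqrt(33))/2 ≈ 7.3723

The eigenvalues of A are the roots of its characteristic polynomial. With M = A (coefficients from the trace and determinant):
  p(λ) = det(λ I - M) = λ^2 + 9λ + 12.
For λ^2 + 9λ + 12 the discriminant is 33. It is nonnegative but not a perfect square, so the roots are real and irrational: λ = (-9 ± sqrt(33))/2 ≈ -1.6277, -7.3723.
Thus the eigenvalues (to 4 decimals) are -1.6277 (modulus 1.6277); -7.3723 (modulus 7.3723). The spectral radius is the largest modulus: r(A) = (9 + sqrt(33))/2 ≈ 7.3723. (Cross-check: r(A) ≤ ||A||_2 ≈ 7.6512; equality holds whenever A is normal, though it can also hold for some non-normal A.)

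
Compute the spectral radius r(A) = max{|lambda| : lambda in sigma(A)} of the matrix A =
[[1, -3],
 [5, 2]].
r(A) = sqrt(17) ≈ 4.1231

The eigenvalues of A are the roots of its characteristic polynomial. With M = A (coefficients from the trace and determinant):
  p(λ) = det(λ I - M) = λ^2 - 3λ + 17.
For λ^2 - 3λ + 17 the discriminant is -59. It is negative, so the roots are the complex-conjugate pair λ = 3/2 ± (sqrt(59)/2) i ≈ 1.5 ± 3.8406i. For a conjugate pair the product of the roots equals the constant term, so |λ|^2 = 17 and |λ| = sqrt(17) ≈ 4.1231.
Thus the eigenvalues (to 4 decimals) are 1.5 ± 3.8406i (modulus 4.1231). The spectral radius is the largest modulus: r(A) = sqrt(17) ≈ 4.1231. (Cross-check: r(A) ≤ ||A||_2 ≈ 5.39; equality holds whenever A is normal, though it can also hold for some non-normal A.)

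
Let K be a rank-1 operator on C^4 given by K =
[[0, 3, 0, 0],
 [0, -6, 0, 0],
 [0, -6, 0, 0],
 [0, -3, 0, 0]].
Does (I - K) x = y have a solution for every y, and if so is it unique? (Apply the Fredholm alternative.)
(I - K) is invertible (det(I - K) = 7 ≠ 0), so for every y in C^4 the equation (I - K) x = y has a unique solution.

K has rank 1, so it is an outer product K = u v^T: every row of K is a multiple of one row vector. Reading off the entries, u = (-1, 2, 2, 1) and v = (0, -3, 0, 0) (row i of K equals u_i·v^T). A rank-one matrix u v^T satisfies K u = u (v·u) and kills the (3)-dimensional subspace v^⊥, so its characteristic polynomial is lambda^3 (lambda - v·u) with v·u = tr K = -6. Hence the eigenvalues of I - K are 1 (multiplicity 3) and 1 - (-6) = 7, so det(I - K) = 7. (Direct check: I - K =
[[1, -3, 0, 0],
 [0, 7, 0, 0],
 [0, 6, 1, 0],
 [0, 3, 0, 1]]
has determinant 7.) The finite-dimensional Fredholm alternative says: either (I - K) is invertible, or ker(I - K) ≠ {0} and then range(I - K) = ker((I - K)^*)^⊥, with dim ker(I - K) = dim ker((I - K)^*). Since det(I - K) ≠ 0, 1 is not an eigenvalue of K and ker(I - K) = {0}, so we are in the first case: for every y there is a unique x = (I - K)^(-1) y. Explicitly, by the Sherman–Morrison formula, (I - u v^T)^(-1) = I + u v^T/(1 - v·u), i.e. (I - K)^(-1) = I + K/(7).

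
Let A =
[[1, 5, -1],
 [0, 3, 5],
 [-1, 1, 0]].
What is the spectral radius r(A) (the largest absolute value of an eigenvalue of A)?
r(A) ≈ 3.6357

The eigenvalues of A are the roots of its characteristic polynomial. With M = A (coefficients from the trace, the sum of principal 2x2 minors, and det A):
  p(λ) = det(λ I - M) = λ^3 - 4λ^2 - 3λ + 33.
No integer candidate from the rational root theorem (±divisors of 33) is a root, so the roots are irrational. The cubic discriminant is Δ = -13575 < 0, so there is one real root and a complex-conjugate pair. p(-3) = -21 and p(-2) = 15 have opposite signs, so a root lies in (-3, -2); Newton's method refines it to λ ≈ -2.4965. Dividing out (λ - (-2.4965)) leaves approximately λ^2 - 6.4965λ + 13.2185. For λ^2 - 6.4965λ + 13.2185 the discriminant is -10.6695. It is negative, so the remaining roots are the complex-conjugate pair λ ≈ 3.2482 ± 1.6332i. Their product equals the constant term, so |λ|^2 ≈ 13.2185 and |λ| ≈ 3.6357.
Thus the eigenvalues (to 4 decimals) are -2.4965 (modulus 2.4965); 3.2482 ± 1.6332i (modulus 3.6357). The spectral radius is the largest modulus: r(A) ≈ 3.6357. (Cross-check: r(A) ≤ ||A||_2 ≈ 6.4551; equality holds whenever A is normal, though it can also hold for some non-normal A.)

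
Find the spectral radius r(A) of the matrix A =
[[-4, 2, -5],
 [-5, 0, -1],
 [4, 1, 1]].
r(A) ≈ 5.468

The eigenvalues of A are the roots of its characteristic polynomial. With M = A (coefficients from the trace, the sum of principal 2x2 minors, and det A):
  p(λ) = det(λ I - M) = λ^3 + 3λ^2 + 27λ - 23.
No integer candidate from the rational root theorem (±divisors of 23) is a root, so the roots are irrational. The cubic discriminant is Δ = -117504 < 0, so there is one real root and a complex-conjugate pair. p(0) = -23 and p(1) = 8 have opposite signs, so a root lies in (0, 1); Newton's method refines it to λ ≈ 0.7692. Dividing out (λ - (0.7692)) leaves approximately λ^2 + 3.7692λ + 29.8995. For λ^2 + 3.7692λ + 29.8995 the discriminant is -105.3907. It is negative, so the remaining roots are the complex-conjugate pair λ ≈ -1.8846 ± 5.133i. Their product equals the constant term, so |λ|^2 ≈ 29.8995 and |λ| ≈ 5.468.
Thus the eigenvalues (to 4 decimals) are 0.7692 (modulus 0.7692); -1.8846 ± 5.133i (modulus 5.468). The spectral radius is the largest modulus: r(A) ≈ 5.468. (Cross-check: r(A) ≤ ||A||_2 ≈ 8.6939; equality holds whenever A is normal, though it can also hold for some non-normal A.)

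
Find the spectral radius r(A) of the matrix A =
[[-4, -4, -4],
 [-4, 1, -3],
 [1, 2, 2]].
r(A) ≈ 4.9164

The eigenvalues of A are the roots of its characteristic polynomial. With M = A (coefficients from the trace, the sum of principal 2x2 minors, and det A):
  p(λ) = det(λ I - M) = λ^3 + λ^2 - 16λ + 16.
No integer candidate from the rational root theorem (±divisors of 16) is a root, so the roots are irrational. The cubic discriminant is Δ = 5056 > 0, so there are three distinct real roots. p(-5) = -4 and p(-4) = 32 have opposite signs, so a root lies in (-5, -4); Newton's method refines it to λ ≈ -4.9164. p(1) = 2 and p(2) = -4 have opposite signs, so a root lies in (1, 2); Newton's method refines it to λ ≈ 1.1966. p(2) = -4 and p(3) = 4 have opposite signs, so a root lies in (2, 3); Newton's method refines it to λ ≈ 2.7198. Check (Vieta): the three roots sum to -1, matching tr M = -1.
Thus the eigenvalues (to 4 decimals) are -4.9164 (modulus 4.9164); 1.1966 (modulus 1.1966); 2.7198 (modulus 2.7198). The spectral radius is the largest modulus: r(A) ≈ 4.9164. (Cross-check: r(A) ≤ ||A||_2 ≈ 8.4075; equality holds whenever A is normal, though it can also hold for some non-normal A.)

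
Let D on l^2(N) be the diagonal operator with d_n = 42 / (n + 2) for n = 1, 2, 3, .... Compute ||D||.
||D|| = 14 (attained at n = 1)

For D diagonal, ||D|| = sup_n |d_n| = sup_n 42/(n + 2). This is positive and strictly decreasing in n, so the supremum is attained at n = 1: d_1 = 42/(1 + 2) = 14. Hence ||D|| = 14.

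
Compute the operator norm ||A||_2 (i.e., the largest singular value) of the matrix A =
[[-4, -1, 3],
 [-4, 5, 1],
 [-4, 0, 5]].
||A||_2 ≈ 9.0254 (= sqrt(largest eigenvalue of A^T A))

||A||_2 = sigma_max(A) = sqrt(lambda_max(A^T A)). Form the symmetric matrix M = A^T A =
[[48, -16, -36],
 [-16, 26, 2],
 [-36, 2, 35]].
Its characteristic polynomial (trace, sum of principal 2x2 minors, determinant of M give the coefficients) is
  p(λ) = det(λ I - M) = λ^3 - 109λ^2 + 2282λ - 3136.
No integer candidate from the rational root theorem (±divisors of 3136) is a root, so the roots are irrational. The cubic discriminant is Δ = 11866701028 > 0, so there are three distinct real roots. p(1) = -962 and p(2) = 1000 have opposite signs, so a root lies in (1, 2); Newton's method refines it to λ ≈ 1.477. p(26) = 88 and p(27) = -1300 have opposite signs, so a root lies in (26, 27); Newton's method refines it to λ ≈ 26.0647. p(81) = -2002 and p(82) = 2440 have opposite signs, so a root lies in (81, 82); Newton's method refines it to λ ≈ 81.4583. Check (Vieta): the three roots sum to 109, matching tr M = 109.
So the eigenvalues of A^T A are ≈ 1.477, 26.0647, 81.4583 (all ≥ 0, as they must be for A^T A). The largest is λ_max ≈ 81.4583, hence ||A||_2 = sqrt(λ_max) ≈ 9.0254.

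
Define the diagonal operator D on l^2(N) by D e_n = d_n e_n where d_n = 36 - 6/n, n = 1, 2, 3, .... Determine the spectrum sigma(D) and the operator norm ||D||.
sigma(D) = {36 - 6/n : n ≥ 1} ∪ {36}; ||D|| = 36

A bounded diagonal operator on l^2 with diagonal entries d_n has spectrum equal to the closure of {d_n : n ≥ 1}: every d_n is an eigenvalue (with eigenvector e_n), so {d_n} ⊂ sigma(D); the spectrum is closed, so its closure is too; and for lambda not in the closure, (D - lambda I) has bounded inverse (the diagonal entries 1/(d_n - lambda) are bounded). For our sequence d_n = 36 - 6/n, n = 1, 2, 3, ...:
  - {d_n} = {36 - 6/n : n ≥ 1}; the only limit point is 36
  - closure = {36 - 6/n : n ≥ 1} ∪ {36}
For the norm: a diagonal operator has ||D|| = sup_n |d_n|. Here d_n = 36 - 6/n increases monotonically from d_1 = 30 toward 36, with all terms in [30, 36); so sup_n |d_n| = 36 (the supremum is the limit, not attained). So ||D|| = 36.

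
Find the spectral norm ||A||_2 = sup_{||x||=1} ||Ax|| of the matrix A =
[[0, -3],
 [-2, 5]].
||A||_2 = sqrt((38 + sqrt(1300))/2) ≈ 6.085 (= sqrt(largest eigenvalue of A^T A))

||A||_2 = sigma_max(A) = sqrt(lambda_max(A^T A)). Form the symmetric matrix M = A^T A =
[[4, -10],
 [-10, 34]].
Its characteristic polynomial (trace, determinant of M give the coefficients) is
  p(λ) = det(λ I - M) = λ^2 - 38λ + 36.
For λ^2 - 38λ + 36 the discriminant is 1300. It is nonnegative but not a perfect square, so the roots are real and irrational: λ = (38 ± sqrt(1300))/2 ≈ 37.0278, 0.9722.
So the eigenvalues of A^T A are ≈ 0.9722, 37.0278 (all ≥ 0, as they must be for A^T A). The largest is λ_max = (38 + sqrt(1300))/2 ≈ 37.0278, hence ||A||_2 = sqrt(λ_max) = sqrt((38 + sqrt(1300))/2) ≈ 6.085.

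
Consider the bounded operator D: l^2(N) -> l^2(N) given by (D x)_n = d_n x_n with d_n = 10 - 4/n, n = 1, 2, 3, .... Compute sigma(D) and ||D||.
sigma(D) = {10 - 4/n : n ≥ 1} ∪ {10}; ||D|| = 10

A bounded diagonal operator on l^2 with diagonal entries d_n has spectrum equal to the closure of {d_n : n ≥ 1}: every d_n is an eigenvalue (with eigenvector e_n), so {d_n} ⊂ sigma(D); the spectrum is closed, so its closure is too; and for lambda not in the closure, (D - lambda I) has bounded inverse (the diagonal entries 1/(d_n - lambda) are bounded). For our sequence d_n = 10 - 4/n, n = 1, 2, 3, ...:
  - {d_n} = {10 - 4/n : n ≥ 1}; the only limit point is 10
  - closure = {10 - 4/n : n ≥ 1} ∪ {10}
For the norm: a diagonal operator has ||D|| = sup_n |d_n|. Here d_n = 10 - 4/n increases monotonically from d_1 = 6 toward 10, with all terms in [6, 10); so sup_n |d_n| = 10 (the supremum is the limit, not attained). So ||D|| = 10.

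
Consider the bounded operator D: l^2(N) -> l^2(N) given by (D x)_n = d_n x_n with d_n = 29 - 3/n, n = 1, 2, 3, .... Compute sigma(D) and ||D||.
sigma(D) = {29 - 3/n : n ≥ 1} ∪ {29}; ||D|| = 29

A bounded diagonal operator on l^2 with diagonal entries d_n has spectrum equal to the closure of {d_n : n ≥ 1}: every d_n is an eigenvalue (with eigenvector e_n), so {d_n} ⊂ sigma(D); the spectrum is closed, so its closure is too; and for lambda not in the closure, (D - lambda I) has bounded inverse (the diagonal entries 1/(d_n - lambda) are bounded). For our sequence d_n = 29 - 3/n, n = 1, 2, 3, ...:
  - {d_n} = {29 - 3/n : n ≥ 1}; the only limit point is 29
  - closure = {29 - 3/n : n ≥ 1} ∪ {29}
For the norm: a diagonal operator has ||D|| = sup_n |d_n|. Here d_n = 29 - 3/n increases monotonically from d_1 = 26 toward 29, with all terms in [26, 29); so sup_n |d_n| = 29 (the supremum is the limit, not attained). So ||D|| = 29.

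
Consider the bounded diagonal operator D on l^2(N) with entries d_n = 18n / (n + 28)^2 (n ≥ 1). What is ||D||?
||D|| = 9/56 (attained at n = 28)

For D diagonal, ||D|| = sup_n |d_n|. Treat f(x) = 18x / (x + 28)^2 for real x > 0. By the quotient rule, f'(x) = 18(28 - x)/(x + 28)^3, which is positive for x < 28 and negative for x > 28. So f has a unique maximum at x = 28, and since 28 is a positive integer, the supremum over n ≥ 1 is attained at n = 28: d_28 = 18·28/(28 + 28)^2 = 18·28/3136 = 9/56. Hence ||D|| = 9/56.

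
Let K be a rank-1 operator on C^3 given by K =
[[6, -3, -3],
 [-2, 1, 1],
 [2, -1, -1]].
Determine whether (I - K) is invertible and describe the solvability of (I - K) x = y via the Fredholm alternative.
(I - K) is invertible (det(I - K) = -5 ≠ 0), so for every y in C^3 the equation (I - K) x = y has a unique solution.

K has rank 1, so it is an outer product K = u v^T: every row of K is a multiple of one row vector. Reading off the entries, u = (-3, 1, -1) and v = (-2, 1, 1) (row i of K equals u_i·v^T). A rank-one matrix u v^T satisfies K u = u (v·u) and kills the (2)-dimensional subspace v^⊥, so its characteristic polynomial is lambda^2 (lambda - v·u) with v·u = tr K = 6. Hence the eigenvalues of I - K are 1 (multiplicity 2) and 1 - (6) = -5, so det(I - K) = -5. (Direct check: I - K =
[[-5, 3, 3],
 [2, 0, -1],
 [-2, 1, 2]]
has determinant -5.) The finite-dimensional Fredholm alternative says: either (I - K) is invertible, or ker(I - K) ≠ {0} and then range(I - K) = ker((I - K)^*)^⊥, with dim ker(I - K) = dim ker((I - K)^*). Since det(I - K) ≠ 0, 1 is not an eigenvalue of K and ker(I - K) = {0}, so we are in the first case: for every y there is a unique x = (I - K)^(-1) y. Explicitly, by the Sherman–Morrison formula, (I - u v^T)^(-1) = I + u v^T/(1 - v·u), i.e. (I - K)^(-1) = I + K/(-5).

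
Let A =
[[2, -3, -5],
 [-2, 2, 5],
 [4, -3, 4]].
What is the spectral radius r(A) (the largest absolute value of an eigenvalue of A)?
r(A) ≈ 7.3119

The eigenvalues of A are the roots of its characteristic polynomial. With M = A (coefficients from the trace, the sum of principal 2x2 minors, and det A):
  p(λ) = det(λ I - M) = λ^3 - 8λ^2 + 49λ + 28.
No integer candidate from the rational root theorem (±divisors of 28) is a root, so the roots are irrational. The cubic discriminant is Δ = -478324 < 0, so there is one real root and a complex-conjugate pair. p(-1) = -30 and p(0) = 28 have opposite signs, so a root lies in (-1, 0); Newton's method refines it to λ ≈ -0.5237. Dividing out (λ - (-0.5237)) leaves approximately λ^2 - 8.5237λ + 53.464. For λ^2 - 8.5237λ + 53.464 the discriminant is -141.2023. It is negative, so the remaining roots are the complex-conjugate pair λ ≈ 4.2619 ± 5.9414i. Their product equals the constant term, so |λ|^2 ≈ 53.464 and |λ| ≈ 7.3119.
Thus the eigenvalues (to 4 decimals) are -0.5237 (modulus 0.5237); 4.2619 ± 5.9414i (modulus 7.3119). The spectral radius is the largest modulus: r(A) ≈ 7.3119. (Cross-check: r(A) ≤ ||A||_2 ≈ 8.4777; equality holds whenever A is normal, though it can also hold for some non-normal A.)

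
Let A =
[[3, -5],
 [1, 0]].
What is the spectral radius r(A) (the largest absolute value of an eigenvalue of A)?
r(A) = sqrt(5) ≈ 2.2361

The eigenvalues of A are the roots of its characteristic polynomial. With M = A (coefficients from the trace and determinant):
  p(λ) = det(λ I - M) = λ^2 - 3λ + 5.
For λ^2 - 3λ + 5 the discriminant is -11. It is negative, so the roots are the complex-conjugate pair λ = 3/2 ± (sqrt(11)/2) i ≈ 1.5 ± 1.6583i. For a conjugate pair the product of the roots equals the constant term, so |λ|^2 = 5 and |λ| = sqrt(5) ≈ 2.2361.
Thus the eigenvalues (to 4 decimals) are 1.5 ± 1.6583i (modulus 2.2361). The spectral radius is the largest modulus: r(A) = sqrt(5) ≈ 2.2361. (Cross-check: r(A) ≤ ||A||_2 ≈ 5.8541; equality holds whenever A is normal, though it can also hold for some non-normal A.)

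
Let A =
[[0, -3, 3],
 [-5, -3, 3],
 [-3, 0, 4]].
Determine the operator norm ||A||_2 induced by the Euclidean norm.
||A||_2 ≈ 8.4404 (= sqrt(largest eigenvalue of A^T A))

||A||_2 = sigma_max(A) = sqrt(lambda_max(A^T A)). Form the symmetric matrix M = A^T A =
[[34, 15, -27],
 [15, 18, -18],
 [-27, -18, 34]].
Its characteristic polynomial (trace, sum of principal 2x2 minors, determinant of M give the coefficients) is
  p(λ) = det(λ I - M) = λ^3 - 86λ^2 + 1102λ - 3600.
No integer candidate from the rational root theorem (±divisors of 3600) is a root, so the roots are irrational. The cubic discriminant is Δ = 260738352 > 0, so there are three distinct real roots. p(5) = -115 and p(6) = 132 have opposite signs, so a root lies in (5, 6); Newton's method refines it to λ ≈ 5.3981. p(9) = 81 and p(10) = -180 have opposite signs, so a root lies in (9, 10); Newton's method refines it to λ ≈ 9.3613. p(71) = -973 and p(72) = 3168 have opposite signs, so a root lies in (71, 72); Newton's method refines it to λ ≈ 71.2406. Check (Vieta): the three roots sum to 86, matching tr M = 86.
So the eigenvalues of A^T A are ≈ 5.3981, 9.3613, 71.2406 (all ≥ 0, as they must be for A^T A). The largest is λ_max ≈ 71.2406, hence ||A||_2 = sqrt(λ_max) ≈ 8.4404.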